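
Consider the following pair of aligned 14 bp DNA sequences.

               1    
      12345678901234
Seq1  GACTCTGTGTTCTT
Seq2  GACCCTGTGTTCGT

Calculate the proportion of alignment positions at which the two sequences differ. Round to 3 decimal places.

0.143

Mismatches occur at site 4 (T→C), site 13 (T→G).
There are 2 differences over 14 sites, so p = 2/14 = 0.143.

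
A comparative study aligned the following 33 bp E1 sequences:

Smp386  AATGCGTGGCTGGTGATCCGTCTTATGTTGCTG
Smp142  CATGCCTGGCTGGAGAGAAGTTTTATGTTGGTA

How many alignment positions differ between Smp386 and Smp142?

9

Differing sites — 1:A/C; 6:G/C; 14:T/A; 17:T/G; 18:C/A; 19:C/A; 22:C/T; 31:C/G; 33:G/A.
That gives 9 mismatches out of 33 aligned sites, so the Hamming distance is 9.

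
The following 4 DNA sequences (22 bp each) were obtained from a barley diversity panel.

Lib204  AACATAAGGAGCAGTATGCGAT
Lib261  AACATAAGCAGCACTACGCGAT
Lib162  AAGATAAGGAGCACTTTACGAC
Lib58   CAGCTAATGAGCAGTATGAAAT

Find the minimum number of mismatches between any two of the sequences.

Pairwise Hamming distances:
  Lib204 vs Lib261: 3
  Lib204 vs Lib162: 5
  Lib204 vs Lib58: 6
  Lib261 vs Lib162: 6
  Lib261 vs Lib58: 9
  Lib162 vs Lib58: 9
The smallest is 3, between Lib204 and Lib261.

3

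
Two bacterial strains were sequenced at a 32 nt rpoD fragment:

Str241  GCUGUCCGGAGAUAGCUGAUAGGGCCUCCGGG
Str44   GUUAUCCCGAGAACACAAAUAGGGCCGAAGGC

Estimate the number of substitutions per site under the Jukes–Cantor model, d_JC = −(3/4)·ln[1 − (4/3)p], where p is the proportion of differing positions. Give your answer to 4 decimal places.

The sequences differ at positions 2 (C/U), 4 (G/A), 8 (G/C), 13 (U/A), 14 (A/C), 15 (G/A), 17 (U/A), 18 (G/A), 27 (U/G), 28 (C/A), 29 (C/A), 32 (G/C).
p = 12/32 = 0.375000.
d = −0.75 · ln(1 − (4/3)·0.375000) = −0.75 · ln(0.500000) = −0.75 · (-0.693147) = 0.5199.

0.5199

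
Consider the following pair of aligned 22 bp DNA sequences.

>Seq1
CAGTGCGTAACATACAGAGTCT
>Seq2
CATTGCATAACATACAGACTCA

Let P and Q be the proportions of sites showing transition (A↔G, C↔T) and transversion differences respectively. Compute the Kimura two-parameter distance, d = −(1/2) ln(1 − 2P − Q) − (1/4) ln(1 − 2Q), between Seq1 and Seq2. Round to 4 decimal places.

Mismatches occur at site 3 (G↔T, transversion), site 7 (G↔A, transition), site 19 (G↔C, transversion), site 22 (T↔A, transversion).
Of the 4 differences, 1 transition and 3 transversions over 22 sites: P = 1/22 = 0.045455, Q = 3/22 = 0.136364.
d = −0.5·ln(0.772726) − 0.25·ln(0.727272) = −0.5·(-0.257831) − 0.25·(-0.318455) = 0.2085.

0.2085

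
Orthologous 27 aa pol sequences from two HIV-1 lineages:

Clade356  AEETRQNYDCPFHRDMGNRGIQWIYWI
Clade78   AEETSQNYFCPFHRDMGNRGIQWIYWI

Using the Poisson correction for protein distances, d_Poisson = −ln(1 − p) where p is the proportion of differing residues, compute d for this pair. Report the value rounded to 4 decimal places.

0.0770

The sequences differ at positions 5 (R/S), 9 (D/F).
p = 2/27 = 0.074074.
d = −ln(1 − 0.074074) = −ln(0.925926) = 0.0770.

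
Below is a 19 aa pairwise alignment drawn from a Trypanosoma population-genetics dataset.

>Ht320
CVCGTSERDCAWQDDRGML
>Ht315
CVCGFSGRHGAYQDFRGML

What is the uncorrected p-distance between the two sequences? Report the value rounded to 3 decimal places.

The sequences differ at positions 5 (T/F), 7 (E/G), 9 (D/H), 10 (C/G), 12 (W/Y), 15 (D/F).
There are 6 differences over 19 sites, so p = 6/19 = 0.316.

0.316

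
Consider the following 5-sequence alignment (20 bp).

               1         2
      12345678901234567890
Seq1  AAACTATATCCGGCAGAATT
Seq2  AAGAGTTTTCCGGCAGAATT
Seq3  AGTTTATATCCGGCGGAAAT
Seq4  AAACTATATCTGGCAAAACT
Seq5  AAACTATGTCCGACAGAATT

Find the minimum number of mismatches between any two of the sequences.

2

Pairwise Hamming distances:
  Seq1 vs Seq2: 5
  Seq1 vs Seq3: 5
  Seq1 vs Seq4: 3
  Seq1 vs Seq5: 2
  Seq2 vs Seq3: 8
  Seq2 vs Seq4: 8
  Seq2 vs Seq5: 6
  Seq3 vs Seq4: 7
  Seq3 vs Seq5: 7
  Seq4 vs Seq5: 5
The smallest is 2, between Seq1 and Seq5.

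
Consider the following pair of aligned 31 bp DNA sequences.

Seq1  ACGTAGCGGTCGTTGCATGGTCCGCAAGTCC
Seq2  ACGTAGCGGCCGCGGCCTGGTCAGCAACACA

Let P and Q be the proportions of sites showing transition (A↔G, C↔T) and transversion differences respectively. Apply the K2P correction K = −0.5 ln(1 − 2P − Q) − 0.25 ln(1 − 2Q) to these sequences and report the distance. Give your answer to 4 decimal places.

0.3171

Mismatches occur at site 10 (T/C, transition), site 13 (T/C, transition), site 14 (T/G, transversion), site 17 (A/C, transversion), site 23 (C/A, transversion), site 28 (G/C, transversion), site 29 (T/A, transversion), site 31 (C/A, transversion).
Of the 8 differences, 2 transitions and 6 transversions over 31 sites: P = 2/31 = 0.064516, Q = 6/31 = 0.193548.
d = −0.5·ln(0.677420) − 0.25·ln(0.612904) = −0.5·(-0.389464) − 0.25·(-0.489547) = 0.3171.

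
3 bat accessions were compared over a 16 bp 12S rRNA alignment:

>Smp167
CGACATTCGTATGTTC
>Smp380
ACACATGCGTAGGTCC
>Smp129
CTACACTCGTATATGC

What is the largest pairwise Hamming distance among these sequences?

Pairwise Hamming distances:
  Smp167 vs Smp380: 5
  Smp167 vs Smp129: 4
  Smp380 vs Smp129: 7
The largest is 7, between Smp380 and Smp129.

7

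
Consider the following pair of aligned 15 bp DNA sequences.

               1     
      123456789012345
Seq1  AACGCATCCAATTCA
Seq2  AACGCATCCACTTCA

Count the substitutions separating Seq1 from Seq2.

1

The sequences differ at position 11 (A/C).
That gives 1 mismatch out of 15 aligned sites, so the Hamming distance is 1.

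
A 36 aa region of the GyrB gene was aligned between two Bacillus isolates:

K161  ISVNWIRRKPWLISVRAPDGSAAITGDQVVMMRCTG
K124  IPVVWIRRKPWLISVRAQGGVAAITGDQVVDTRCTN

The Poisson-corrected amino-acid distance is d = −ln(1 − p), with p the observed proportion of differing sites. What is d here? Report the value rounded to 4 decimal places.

0.2513

Differing sites — 2:S/P; 4:N/V; 18:P/Q; 19:D/G; 21:S/V; 31:M/D; 32:M/T; 36:G/N.
p = 8/36 = 0.222222.
d = −ln(1 − 0.222222) = −ln(0.777778) = 0.2513.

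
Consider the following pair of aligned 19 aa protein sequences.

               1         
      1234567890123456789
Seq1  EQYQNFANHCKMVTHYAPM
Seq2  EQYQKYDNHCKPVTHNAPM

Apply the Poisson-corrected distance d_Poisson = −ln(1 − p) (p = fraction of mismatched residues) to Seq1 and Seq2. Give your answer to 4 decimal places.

The sequences differ at positions 5 (N/K), 6 (F/Y), 7 (A/D), 12 (M/P), 16 (Y/N).
p = 5/19 = 0.263158.
d = −ln(1 − 0.263158) = −ln(0.736842) = 0.3054.

0.3054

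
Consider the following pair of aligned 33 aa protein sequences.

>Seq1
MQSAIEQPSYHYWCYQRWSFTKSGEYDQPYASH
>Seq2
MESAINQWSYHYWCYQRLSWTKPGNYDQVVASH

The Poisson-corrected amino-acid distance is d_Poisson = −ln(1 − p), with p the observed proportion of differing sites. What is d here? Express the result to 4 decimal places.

0.3185

The sequences differ at positions 2 (Q/E), 6 (E/N), 8 (P/W), 18 (W/L), 20 (F/W), 23 (S/P), 25 (E/N), 29 (P/V), 30 (Y/V).
p = 9/33 = 0.272727.
d = −ln(1 − 0.272727) = −ln(0.727273) = 0.3185.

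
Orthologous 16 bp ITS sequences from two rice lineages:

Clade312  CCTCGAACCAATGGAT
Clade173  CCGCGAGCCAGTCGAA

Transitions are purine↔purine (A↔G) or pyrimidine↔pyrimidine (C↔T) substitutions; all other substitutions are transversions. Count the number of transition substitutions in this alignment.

Mismatches occur at site 3 (T/G, transversion), site 7 (A/G, transition), site 11 (A/G, transition), site 13 (G/C, transversion), site 16 (T/A, transversion).
Of the 5 differences, 2 transitions and 3 transversions, so the answer is 2.

2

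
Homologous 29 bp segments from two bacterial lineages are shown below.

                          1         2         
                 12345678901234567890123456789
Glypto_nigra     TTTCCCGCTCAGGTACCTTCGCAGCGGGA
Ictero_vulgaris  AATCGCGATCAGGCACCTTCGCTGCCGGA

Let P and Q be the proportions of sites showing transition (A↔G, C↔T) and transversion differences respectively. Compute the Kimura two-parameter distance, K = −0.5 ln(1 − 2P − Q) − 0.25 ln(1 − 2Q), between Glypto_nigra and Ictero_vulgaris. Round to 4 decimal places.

0.2949

Mismatches occur at site 1 (T→A, transversion), site 2 (T→A, transversion), site 5 (C→G, transversion), site 8 (C→A, transversion), site 14 (T→C, transition), site 23 (A→T, transversion), site 26 (G→C, transversion).
Of the 7 differences, 1 transition and 6 transversions over 29 sites: P = 1/29 = 0.034483, Q = 6/29 = 0.206897.
d = −0.5·ln(0.724137) − 0.25·ln(0.586206) = −0.5·(-0.322775) − 0.25·(-0.534084) = 0.2949.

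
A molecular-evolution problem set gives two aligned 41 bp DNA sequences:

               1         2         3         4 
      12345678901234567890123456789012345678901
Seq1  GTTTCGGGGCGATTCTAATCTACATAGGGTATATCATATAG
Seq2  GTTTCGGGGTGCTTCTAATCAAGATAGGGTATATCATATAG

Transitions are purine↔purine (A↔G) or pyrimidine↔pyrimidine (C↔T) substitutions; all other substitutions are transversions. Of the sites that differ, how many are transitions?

1

Mismatches occur at site 10 (C→T, transition), site 12 (A→C, transversion), site 21 (T→A, transversion), site 23 (C→G, transversion).
Of the 4 differences, 1 transition and 3 transversions, so the answer is 1.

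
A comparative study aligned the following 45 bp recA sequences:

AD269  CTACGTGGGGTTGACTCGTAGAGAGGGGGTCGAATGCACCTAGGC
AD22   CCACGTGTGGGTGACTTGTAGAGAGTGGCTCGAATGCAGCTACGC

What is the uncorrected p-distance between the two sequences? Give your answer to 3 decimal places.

0.178

Differing sites — 2:T/C; 8:G/T; 11:T/G; 17:C/T; 26:G/T; 29:G/C; 39:C/G; 43:G/C.
There are 8 differences over 45 sites, so p = 8/45 = 0.178.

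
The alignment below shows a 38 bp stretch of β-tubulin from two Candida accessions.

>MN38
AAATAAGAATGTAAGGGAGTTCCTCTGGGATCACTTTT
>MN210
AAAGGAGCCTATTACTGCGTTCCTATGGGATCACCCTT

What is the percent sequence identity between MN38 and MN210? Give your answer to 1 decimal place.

68.4%

Differing sites — 4:T/G; 5:A/G; 8:A/C; 9:A/C; 11:G/A; 13:A/T; 15:G/C; 16:G/T; 18:A/C; 25:C/A; 35:T/C; 36:T/C.
26 of the 38 sites match, so the percent identity is 26/38 × 100 = 68.4%.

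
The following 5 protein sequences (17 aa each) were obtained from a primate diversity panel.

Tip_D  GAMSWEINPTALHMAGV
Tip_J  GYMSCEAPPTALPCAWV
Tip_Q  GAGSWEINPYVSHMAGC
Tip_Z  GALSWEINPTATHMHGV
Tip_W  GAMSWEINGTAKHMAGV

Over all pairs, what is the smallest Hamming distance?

Pairwise Hamming distances:
  Tip_D vs Tip_J: 7
  Tip_D vs Tip_Q: 5
  Tip_D vs Tip_Z: 3
  Tip_D vs Tip_W: 2
  Tip_J vs Tip_Q: 12
  Tip_J vs Tip_Z: 10
  Tip_J vs Tip_W: 9
  Tip_Q vs Tip_Z: 6
  Tip_Q vs Tip_W: 6
  Tip_Z vs Tip_W: 4
The smallest is 2, between Tip_D and Tip_W.

2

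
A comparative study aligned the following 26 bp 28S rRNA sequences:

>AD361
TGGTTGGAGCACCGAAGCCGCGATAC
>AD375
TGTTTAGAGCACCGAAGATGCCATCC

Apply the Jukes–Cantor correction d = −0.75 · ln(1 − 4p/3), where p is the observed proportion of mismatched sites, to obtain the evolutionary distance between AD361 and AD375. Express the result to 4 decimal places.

Differing sites — 3:G/T; 6:G/A; 18:C/A; 19:C/T; 22:G/C; 25:A/C.
p = 6/26 = 0.230769.
d = −0.75 · ln(1 − (4/3)·0.230769) = −0.75 · ln(0.692308) = −0.75 · (-0.367724) = 0.2758.

0.2758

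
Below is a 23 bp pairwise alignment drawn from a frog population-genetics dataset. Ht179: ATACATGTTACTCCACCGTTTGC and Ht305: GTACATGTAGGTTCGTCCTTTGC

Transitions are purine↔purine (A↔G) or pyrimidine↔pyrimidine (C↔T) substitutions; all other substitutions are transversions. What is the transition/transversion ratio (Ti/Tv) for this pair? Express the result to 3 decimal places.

Differing sites — 1:A/G (Ti); 9:T/A (Tv); 10:A/G (Ti); 11:C/G (Tv); 13:C/T (Ti); 15:A/G (Ti); 16:C/T (Ti); 18:G/C (Tv).
Of the 8 differences, 5 transitions and 3 transversions, so Ti/Tv = 5/3 = 1.667.

1.667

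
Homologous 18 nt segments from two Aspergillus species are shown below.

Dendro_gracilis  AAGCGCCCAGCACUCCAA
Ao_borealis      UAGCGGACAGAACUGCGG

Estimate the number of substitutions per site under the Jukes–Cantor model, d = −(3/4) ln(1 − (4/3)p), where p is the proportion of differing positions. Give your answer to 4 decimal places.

Differing sites — 1:A/U; 6:C/G; 7:C/A; 11:C/A; 15:C/G; 17:A/G; 18:A/G.
p = 7/18 = 0.388889.
d = −0.75 · ln(1 − (4/3)·0.388889) = −0.75 · ln(0.481481) = −0.75 · (-0.730889) = 0.5482.

0.5482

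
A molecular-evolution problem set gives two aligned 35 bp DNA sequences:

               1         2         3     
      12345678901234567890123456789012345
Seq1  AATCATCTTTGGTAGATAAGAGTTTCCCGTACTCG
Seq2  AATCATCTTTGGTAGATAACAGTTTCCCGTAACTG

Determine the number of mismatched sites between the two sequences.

Mismatches occur at site 20 (G→C), site 32 (C→A), site 33 (T→C), site 34 (C→T).
That gives 4 mismatches out of 35 aligned sites, so the Hamming distance is 4.

4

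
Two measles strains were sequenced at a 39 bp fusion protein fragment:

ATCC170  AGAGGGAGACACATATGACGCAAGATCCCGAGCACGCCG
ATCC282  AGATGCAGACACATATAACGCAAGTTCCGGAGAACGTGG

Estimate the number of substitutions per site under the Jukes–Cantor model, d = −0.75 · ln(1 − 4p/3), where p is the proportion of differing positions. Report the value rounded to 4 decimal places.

Mismatches occur at site 4 (G/T), site 6 (G/C), site 17 (G/A), site 25 (A/T), site 29 (C/G), site 33 (C/A), site 37 (C/T), site 38 (C/G).
p = 8/39 = 0.205128.
d = −0.75 · ln(1 − (4/3)·0.205128) = −0.75 · ln(0.726496) = −0.75 · (-0.319522) = 0.2396.

0.2396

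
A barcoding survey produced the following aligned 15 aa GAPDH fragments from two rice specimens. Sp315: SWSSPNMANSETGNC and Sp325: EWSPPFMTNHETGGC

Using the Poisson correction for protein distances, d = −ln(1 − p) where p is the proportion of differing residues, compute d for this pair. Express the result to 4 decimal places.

Differing sites — 1:S/E; 4:S/P; 6:N/F; 8:A/T; 10:S/H; 14:N/G.
p = 6/15 = 0.400000.
d = −ln(1 − 0.400000) = −ln(0.600000) = 0.5108.

0.5108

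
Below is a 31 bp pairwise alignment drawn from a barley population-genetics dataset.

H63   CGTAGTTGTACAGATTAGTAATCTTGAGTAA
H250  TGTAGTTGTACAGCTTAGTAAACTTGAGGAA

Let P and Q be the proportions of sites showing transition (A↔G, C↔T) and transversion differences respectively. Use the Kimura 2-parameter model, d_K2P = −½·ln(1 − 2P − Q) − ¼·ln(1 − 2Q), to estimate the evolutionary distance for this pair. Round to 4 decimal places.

Differing sites — 1:C/T (Ti); 14:A/C (Tv); 22:T/A (Tv); 29:T/G (Tv).
Of the 4 differences, 1 transition and 3 transversions over 31 sites: P = 1/31 = 0.032258, Q = 3/31 = 0.096774.
d = −0.5·ln(0.838710) − 0.25·ln(0.806452) = −0.5·(-0.175890) − 0.25·(-0.215111) = 0.1417.

0.1417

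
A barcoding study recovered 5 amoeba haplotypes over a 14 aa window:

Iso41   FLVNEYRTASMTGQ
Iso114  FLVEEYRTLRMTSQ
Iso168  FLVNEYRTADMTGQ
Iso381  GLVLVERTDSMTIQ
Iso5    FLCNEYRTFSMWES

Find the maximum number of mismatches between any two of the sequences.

9

Pairwise Hamming distances:
  Iso41 vs Iso114: 4
  Iso41 vs Iso168: 1
  Iso41 vs Iso381: 6
  Iso41 vs Iso5: 5
  Iso114 vs Iso168: 4
  Iso114 vs Iso381: 7
  Iso114 vs Iso5: 7
  Iso168 vs Iso381: 7
  Iso168 vs Iso5: 6
  Iso381 vs Iso5: 9
The largest is 9, between Iso381 and Iso5.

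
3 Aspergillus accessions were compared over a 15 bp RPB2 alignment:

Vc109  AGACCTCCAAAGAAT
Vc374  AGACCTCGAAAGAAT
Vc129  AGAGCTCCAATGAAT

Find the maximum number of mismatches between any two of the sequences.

3

Pairwise Hamming distances:
  Vc109 vs Vc374: 1
  Vc109 vs Vc129: 2
  Vc374 vs Vc129: 3
The largest is 3, between Vc374 and Vc129.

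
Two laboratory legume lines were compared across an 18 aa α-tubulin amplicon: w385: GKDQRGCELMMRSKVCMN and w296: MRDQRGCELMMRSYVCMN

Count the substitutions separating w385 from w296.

3

Mismatches occur at site 1 (G/M), site 2 (K/R), site 14 (K/Y).
That gives 3 mismatches out of 18 aligned sites, so the Hamming distance is 3.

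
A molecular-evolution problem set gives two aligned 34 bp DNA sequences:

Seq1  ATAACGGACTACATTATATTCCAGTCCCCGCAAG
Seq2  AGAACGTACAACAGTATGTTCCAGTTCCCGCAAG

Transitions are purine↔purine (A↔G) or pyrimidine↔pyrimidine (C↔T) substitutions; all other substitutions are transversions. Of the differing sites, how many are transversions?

Mismatches occur at site 2 (T/G, transversion), site 7 (G/T, transversion), site 10 (T/A, transversion), site 14 (T/G, transversion), site 18 (A/G, transition), site 26 (C/T, transition).
Of the 6 differences, 2 transitions and 4 transversions, so the answer is 4.

4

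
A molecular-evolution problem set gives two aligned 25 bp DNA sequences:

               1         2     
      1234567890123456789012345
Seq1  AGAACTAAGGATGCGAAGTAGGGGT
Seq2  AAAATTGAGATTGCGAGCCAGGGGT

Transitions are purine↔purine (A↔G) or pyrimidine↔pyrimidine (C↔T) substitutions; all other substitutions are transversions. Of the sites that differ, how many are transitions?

The sequences differ at positions 2 (G/A, transition), 5 (C/T, transition), 7 (A/G, transition), 10 (G/A, transition), 11 (A/T, transversion), 17 (A/G, transition), 18 (G/C, transversion), 19 (T/C, transition).
Of the 8 differences, 6 transitions and 2 transversions, so the answer is 6.

6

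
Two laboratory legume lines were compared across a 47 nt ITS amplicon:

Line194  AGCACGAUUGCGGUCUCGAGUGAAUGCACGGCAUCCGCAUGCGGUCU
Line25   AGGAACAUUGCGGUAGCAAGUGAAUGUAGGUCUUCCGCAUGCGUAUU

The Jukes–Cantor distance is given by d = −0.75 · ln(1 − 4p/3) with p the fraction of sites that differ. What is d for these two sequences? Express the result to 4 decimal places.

Differing sites — 3:C/G; 5:C/A; 6:G/C; 15:C/A; 16:U/G; 18:G/A; 27:C/U; 29:C/G; 31:G/U; 33:A/U; 44:G/U; 45:U/A; 46:C/U.
p = 13/47 = 0.276596.
d = −0.75 · ln(1 − (4/3)·0.276596) = −0.75 · ln(0.631205) = −0.75 · (-0.460125) = 0.3451.

0.3451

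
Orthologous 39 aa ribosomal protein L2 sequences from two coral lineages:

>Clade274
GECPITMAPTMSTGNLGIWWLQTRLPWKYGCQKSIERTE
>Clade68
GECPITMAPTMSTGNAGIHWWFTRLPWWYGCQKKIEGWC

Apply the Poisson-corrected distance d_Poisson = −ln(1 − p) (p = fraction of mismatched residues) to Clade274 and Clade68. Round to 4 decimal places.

Mismatches occur at site 16 (L/A), site 19 (W/H), site 21 (L/W), site 22 (Q/F), site 28 (K/W), site 34 (S/K), site 37 (R/G), site 38 (T/W), site 39 (E/C).
p = 9/39 = 0.230769.
d = −ln(1 − 0.230769) = −ln(0.769231) = 0.2624.

0.2624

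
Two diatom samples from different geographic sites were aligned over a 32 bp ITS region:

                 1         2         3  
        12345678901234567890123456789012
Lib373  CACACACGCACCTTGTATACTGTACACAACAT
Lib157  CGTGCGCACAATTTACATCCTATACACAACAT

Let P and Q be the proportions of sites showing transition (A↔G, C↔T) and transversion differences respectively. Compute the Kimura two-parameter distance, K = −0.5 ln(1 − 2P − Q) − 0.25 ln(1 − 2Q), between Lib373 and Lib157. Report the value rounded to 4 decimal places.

Differing sites — 2:A/G (Ti); 3:C/T (Ti); 4:A/G (Ti); 6:A/G (Ti); 8:G/A (Ti); 11:C/A (Tv); 12:C/T (Ti); 15:G/A (Ti); 16:T/C (Ti); 19:A/C (Tv); 22:G/A (Ti).
Of the 11 differences, 9 transitions and 2 transversions over 32 sites: P = 9/32 = 0.281250, Q = 2/32 = 0.062500.
d = −0.5·ln(0.375000) − 0.25·ln(0.875000) = −0.5·(-0.980829) − 0.25·(-0.133531) = 0.5238.

0.5238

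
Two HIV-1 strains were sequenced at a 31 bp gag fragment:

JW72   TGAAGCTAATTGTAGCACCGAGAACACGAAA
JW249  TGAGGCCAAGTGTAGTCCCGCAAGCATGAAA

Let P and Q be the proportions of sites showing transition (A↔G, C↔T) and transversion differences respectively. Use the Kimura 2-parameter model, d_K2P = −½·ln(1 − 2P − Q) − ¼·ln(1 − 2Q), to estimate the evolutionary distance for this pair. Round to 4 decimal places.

Mismatches occur at site 4 (A↔G, transition), site 7 (T↔C, transition), site 10 (T↔G, transversion), site 16 (C↔T, transition), site 17 (A↔C, transversion), site 21 (A↔C, transversion), site 22 (G↔A, transition), site 24 (A↔G, transition), site 27 (C↔T, transition).
Of the 9 differences, 6 transitions and 3 transversions over 31 sites: P = 6/31 = 0.193548, Q = 3/31 = 0.096774.
d = −0.5·ln(0.516130) − 0.25·ln(0.806452) = −0.5·(-0.661397) − 0.25·(-0.215111) = 0.3845.

0.3845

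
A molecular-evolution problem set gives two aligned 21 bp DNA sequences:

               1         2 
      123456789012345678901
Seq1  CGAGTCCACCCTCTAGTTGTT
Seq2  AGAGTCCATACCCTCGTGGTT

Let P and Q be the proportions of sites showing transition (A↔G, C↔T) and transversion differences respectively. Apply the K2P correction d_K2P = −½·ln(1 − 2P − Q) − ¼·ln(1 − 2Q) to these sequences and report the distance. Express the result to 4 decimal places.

The sequences differ at positions 1 (C/A, transversion), 9 (C/T, transition), 10 (C/A, transversion), 12 (T/C, transition), 15 (A/C, transversion), 18 (T/G, transversion).
Of the 6 differences, 2 transitions and 4 transversions over 21 sites: P = 2/21 = 0.095238, Q = 4/21 = 0.190476.
d = −0.5·ln(0.619048) − 0.25·ln(0.619048) = −0.5·(-0.479572) − 0.25·(-0.479572) = 0.3597.

0.3597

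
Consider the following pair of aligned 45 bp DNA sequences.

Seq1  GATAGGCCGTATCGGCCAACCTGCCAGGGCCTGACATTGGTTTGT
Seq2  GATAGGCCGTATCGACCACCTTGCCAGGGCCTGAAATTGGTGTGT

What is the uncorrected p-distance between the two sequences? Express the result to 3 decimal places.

Differing sites — 15:G/A; 19:A/C; 21:C/T; 35:C/A; 42:T/G.
There are 5 differences over 45 sites, so p = 5/45 = 0.111.

0.111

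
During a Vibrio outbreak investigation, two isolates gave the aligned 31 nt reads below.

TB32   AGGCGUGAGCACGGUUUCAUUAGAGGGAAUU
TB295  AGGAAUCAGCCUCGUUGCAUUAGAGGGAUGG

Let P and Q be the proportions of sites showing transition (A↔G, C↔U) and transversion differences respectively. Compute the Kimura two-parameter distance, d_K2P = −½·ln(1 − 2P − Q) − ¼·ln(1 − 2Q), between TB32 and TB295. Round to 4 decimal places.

Mismatches occur at site 4 (C→A, transversion), site 5 (G→A, transition), site 7 (G→C, transversion), site 11 (A→C, transversion), site 12 (C→U, transition), site 13 (G→C, transversion), site 17 (U→G, transversion), site 29 (A→U, transversion), site 30 (U→G, transversion), site 31 (U→G, transversion).
Of the 10 differences, 2 transitions and 8 transversions over 31 sites: P = 2/31 = 0.064516, Q = 8/31 = 0.258065.
d = −0.5·ln(0.612903) − 0.25·ln(0.483870) = −0.5·(-0.489549) − 0.25·(-0.725939) = 0.4263.

0.4263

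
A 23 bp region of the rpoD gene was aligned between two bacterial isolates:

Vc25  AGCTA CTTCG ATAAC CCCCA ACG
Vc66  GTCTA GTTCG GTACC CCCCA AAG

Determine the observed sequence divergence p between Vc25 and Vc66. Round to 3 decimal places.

The sequences differ at positions 1 (A/G), 2 (G/T), 6 (C/G), 11 (A/G), 14 (A/C), 22 (C/A).
There are 6 differences over 23 sites, so p = 6/23 = 0.261.

0.261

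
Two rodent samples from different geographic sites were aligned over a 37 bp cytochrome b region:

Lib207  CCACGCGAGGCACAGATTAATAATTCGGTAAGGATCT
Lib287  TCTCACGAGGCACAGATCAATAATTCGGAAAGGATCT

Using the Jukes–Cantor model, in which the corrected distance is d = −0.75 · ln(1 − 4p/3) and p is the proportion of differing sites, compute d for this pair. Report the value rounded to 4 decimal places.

0.1490

Differing sites — 1:C/T; 3:A/T; 5:G/A; 18:T/C; 29:T/A.
p = 5/37 = 0.135135.
d = −0.75 · ln(1 − (4/3)·0.135135) = −0.75 · ln(0.819820) = −0.75 · (-0.198670) = 0.1490.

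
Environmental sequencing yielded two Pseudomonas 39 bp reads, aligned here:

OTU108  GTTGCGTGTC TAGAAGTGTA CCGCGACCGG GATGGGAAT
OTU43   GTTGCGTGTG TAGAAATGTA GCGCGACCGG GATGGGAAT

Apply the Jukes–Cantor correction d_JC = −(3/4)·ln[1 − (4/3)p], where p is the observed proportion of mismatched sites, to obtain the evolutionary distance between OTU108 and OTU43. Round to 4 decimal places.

Differing sites — 10:C/G; 16:G/A; 21:C/G.
p = 3/39 = 0.076923.
d = −0.75 · ln(1 − (4/3)·0.076923) = −0.75 · ln(0.897436) = −0.75 · (-0.108213) = 0.0812.

0.0812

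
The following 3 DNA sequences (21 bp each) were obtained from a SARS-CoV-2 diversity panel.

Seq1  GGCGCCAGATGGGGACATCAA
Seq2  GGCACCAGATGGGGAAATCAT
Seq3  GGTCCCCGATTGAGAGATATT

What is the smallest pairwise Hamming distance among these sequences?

Pairwise Hamming distances:
  Seq1 vs Seq2: 3
  Seq1 vs Seq3: 9
  Seq2 vs Seq3: 8
The smallest is 3, between Seq1 and Seq2.

3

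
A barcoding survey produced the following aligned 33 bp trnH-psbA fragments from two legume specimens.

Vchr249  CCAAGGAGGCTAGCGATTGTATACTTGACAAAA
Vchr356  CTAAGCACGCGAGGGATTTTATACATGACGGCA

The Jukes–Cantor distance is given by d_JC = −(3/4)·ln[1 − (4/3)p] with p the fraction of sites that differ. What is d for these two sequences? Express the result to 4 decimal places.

Differing sites — 2:C/T; 6:G/C; 8:G/C; 11:T/G; 14:C/G; 19:G/T; 25:T/A; 30:A/G; 31:A/G; 32:A/C.
p = 10/33 = 0.303030.
d = −0.75 · ln(1 − (4/3)·0.303030) = −0.75 · ln(0.595960) = −0.75 · (-0.517582) = 0.3882.

0.3882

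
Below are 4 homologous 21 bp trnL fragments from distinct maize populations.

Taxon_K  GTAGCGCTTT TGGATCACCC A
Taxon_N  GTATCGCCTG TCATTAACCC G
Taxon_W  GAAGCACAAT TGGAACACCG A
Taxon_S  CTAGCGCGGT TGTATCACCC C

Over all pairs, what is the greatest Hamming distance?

13

Pairwise Hamming distances:
  Taxon_K vs Taxon_N: 8
  Taxon_K vs Taxon_W: 6
  Taxon_K vs Taxon_S: 5
  Taxon_N vs Taxon_W: 13
  Taxon_N vs Taxon_S: 10
  Taxon_W vs Taxon_S: 9
The largest is 13, between Taxon_N and Taxon_W.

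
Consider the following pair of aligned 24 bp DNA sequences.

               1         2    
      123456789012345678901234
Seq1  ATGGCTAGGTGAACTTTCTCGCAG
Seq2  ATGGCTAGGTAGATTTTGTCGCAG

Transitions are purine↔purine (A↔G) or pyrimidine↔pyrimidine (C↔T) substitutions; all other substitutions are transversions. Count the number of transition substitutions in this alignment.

3

Mismatches occur at site 11 (G↔A, transition), site 12 (A↔G, transition), site 14 (C↔T, transition), site 18 (C↔G, transversion).
Of the 4 differences, 3 transitions and 1 transversion, so the answer is 3.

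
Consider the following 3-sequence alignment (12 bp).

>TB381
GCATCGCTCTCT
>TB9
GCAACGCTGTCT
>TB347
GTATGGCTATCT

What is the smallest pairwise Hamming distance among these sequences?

Pairwise Hamming distances:
  TB381 vs TB9: 2
  TB381 vs TB347: 3
  TB9 vs TB347: 4
The smallest is 2, between TB381 and TB9.

2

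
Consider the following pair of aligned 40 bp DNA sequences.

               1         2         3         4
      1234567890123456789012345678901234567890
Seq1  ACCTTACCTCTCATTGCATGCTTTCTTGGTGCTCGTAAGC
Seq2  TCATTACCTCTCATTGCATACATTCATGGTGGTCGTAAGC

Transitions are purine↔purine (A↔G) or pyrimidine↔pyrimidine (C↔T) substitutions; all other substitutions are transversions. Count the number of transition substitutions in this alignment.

Differing sites — 1:A/T (Tv); 3:C/A (Tv); 20:G/A (Ti); 22:T/A (Tv); 26:T/A (Tv); 32:C/G (Tv).
Of the 6 differences, 1 transition and 5 transversions, so the answer is 1.

1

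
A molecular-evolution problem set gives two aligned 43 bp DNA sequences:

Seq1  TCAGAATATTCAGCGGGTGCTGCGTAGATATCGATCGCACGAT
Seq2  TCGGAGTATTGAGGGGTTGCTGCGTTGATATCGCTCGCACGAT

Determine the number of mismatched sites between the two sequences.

7

Mismatches occur at site 3 (A→G), site 6 (A→G), site 11 (C→G), site 14 (C→G), site 17 (G→T), site 26 (A→T), site 34 (A→C).
That gives 7 mismatches out of 43 aligned sites, so the Hamming distance is 7.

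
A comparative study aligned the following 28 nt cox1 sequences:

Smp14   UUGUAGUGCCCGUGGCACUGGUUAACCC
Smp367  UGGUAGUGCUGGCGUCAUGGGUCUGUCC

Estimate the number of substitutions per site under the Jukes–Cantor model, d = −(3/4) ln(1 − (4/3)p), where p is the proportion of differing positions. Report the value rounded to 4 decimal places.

Mismatches occur at site 2 (U→G), site 10 (C→U), site 11 (C→G), site 13 (U→C), site 15 (G→U), site 18 (C→U), site 19 (U→G), site 23 (U→C), site 24 (A→U), site 25 (A→G), site 26 (C→U).
p = 11/28 = 0.392857.
d = −0.75 · ln(1 − (4/3)·0.392857) = −0.75 · ln(0.476191) = −0.75 · (-0.741936) = 0.5565.

0.5565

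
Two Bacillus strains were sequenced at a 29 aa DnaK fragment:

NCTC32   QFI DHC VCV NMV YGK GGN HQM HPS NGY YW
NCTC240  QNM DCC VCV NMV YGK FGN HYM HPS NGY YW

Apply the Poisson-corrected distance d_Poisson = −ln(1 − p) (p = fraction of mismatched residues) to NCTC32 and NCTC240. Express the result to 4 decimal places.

0.1892

Differing sites — 2:F/N; 3:I/M; 5:H/C; 16:G/F; 20:Q/Y.
p = 5/29 = 0.172414.
d = −ln(1 − 0.172414) = −ln(0.827586) = 0.1892.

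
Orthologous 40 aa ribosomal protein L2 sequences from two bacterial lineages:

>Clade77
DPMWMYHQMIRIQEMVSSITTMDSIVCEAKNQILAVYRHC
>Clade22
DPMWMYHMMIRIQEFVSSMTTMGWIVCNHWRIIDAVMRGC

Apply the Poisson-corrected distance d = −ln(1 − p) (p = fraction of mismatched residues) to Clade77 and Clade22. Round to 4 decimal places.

Differing sites — 8:Q/M; 15:M/F; 19:I/M; 23:D/G; 24:S/W; 28:E/N; 29:A/H; 30:K/W; 31:N/R; 32:Q/I; 34:L/D; 37:Y/M; 39:H/G.
p = 13/40 = 0.325000.
d = −ln(1 − 0.325000) = −ln(0.675000) = 0.3930.

0.3930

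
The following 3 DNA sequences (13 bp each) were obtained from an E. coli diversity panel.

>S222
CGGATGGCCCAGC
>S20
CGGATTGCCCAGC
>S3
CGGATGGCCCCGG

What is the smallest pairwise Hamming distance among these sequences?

Pairwise Hamming distances:
  S222 vs S20: 1
  S222 vs S3: 2
  S20 vs S3: 3
The smallest is 1, between S222 and S20.

1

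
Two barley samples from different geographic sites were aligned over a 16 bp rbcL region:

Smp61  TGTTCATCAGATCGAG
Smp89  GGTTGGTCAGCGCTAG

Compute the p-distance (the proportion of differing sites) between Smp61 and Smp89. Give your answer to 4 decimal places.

0.3750

Mismatches occur at site 1 (T↔G), site 5 (C↔G), site 6 (A↔G), site 11 (A↔C), site 12 (T↔G), site 14 (G↔T).
There are 6 differences over 16 sites, so p = 6/16 = 0.3750.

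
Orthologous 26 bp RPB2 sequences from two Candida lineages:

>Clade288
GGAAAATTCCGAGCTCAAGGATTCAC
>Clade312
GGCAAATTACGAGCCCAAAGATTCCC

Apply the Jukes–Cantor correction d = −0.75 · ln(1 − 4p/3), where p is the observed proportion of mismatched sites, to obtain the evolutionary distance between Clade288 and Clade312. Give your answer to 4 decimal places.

0.2222

The sequences differ at positions 3 (A/C), 9 (C/A), 15 (T/C), 19 (G/A), 25 (A/C).
p = 5/26 = 0.192308.
d = −0.75 · ln(1 − (4/3)·0.192308) = −0.75 · ln(0.743589) = −0.75 · (-0.296267) = 0.2222.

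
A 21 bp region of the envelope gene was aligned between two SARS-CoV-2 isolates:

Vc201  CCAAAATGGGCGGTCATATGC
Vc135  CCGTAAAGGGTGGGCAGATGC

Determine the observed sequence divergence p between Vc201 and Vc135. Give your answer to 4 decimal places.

0.2857

Differing sites — 3:A/G; 4:A/T; 7:T/A; 11:C/T; 14:T/G; 17:T/G.
There are 6 differences over 21 sites, so p = 6/21 = 0.2857.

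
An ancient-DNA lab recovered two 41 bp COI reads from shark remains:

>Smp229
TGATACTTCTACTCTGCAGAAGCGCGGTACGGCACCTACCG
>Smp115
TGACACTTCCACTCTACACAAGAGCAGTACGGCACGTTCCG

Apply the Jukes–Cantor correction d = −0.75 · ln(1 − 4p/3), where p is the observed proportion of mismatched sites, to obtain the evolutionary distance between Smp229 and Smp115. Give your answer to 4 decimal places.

Differing sites — 4:T/C; 10:T/C; 16:G/A; 19:G/C; 23:C/A; 26:G/A; 36:C/G; 38:A/T.
p = 8/41 = 0.195122.
d = −0.75 · ln(1 − (4/3)·0.195122) = −0.75 · ln(0.739837) = −0.75 · (-0.301325) = 0.2260.

0.2260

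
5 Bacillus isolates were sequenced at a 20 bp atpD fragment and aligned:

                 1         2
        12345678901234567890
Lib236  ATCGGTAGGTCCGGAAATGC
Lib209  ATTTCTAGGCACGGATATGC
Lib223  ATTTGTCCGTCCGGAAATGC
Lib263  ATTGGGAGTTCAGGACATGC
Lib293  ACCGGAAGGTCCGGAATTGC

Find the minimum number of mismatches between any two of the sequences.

3

Pairwise Hamming distances:
  Lib236 vs Lib209: 6
  Lib236 vs Lib223: 4
  Lib236 vs Lib263: 5
  Lib236 vs Lib293: 3
  Lib209 vs Lib223: 6
  Lib209 vs Lib263: 8
  Lib209 vs Lib293: 9
  Lib223 vs Lib263: 7
  Lib223 vs Lib293: 7
  Lib263 vs Lib293: 7
The smallest is 3, between Lib236 and Lib293.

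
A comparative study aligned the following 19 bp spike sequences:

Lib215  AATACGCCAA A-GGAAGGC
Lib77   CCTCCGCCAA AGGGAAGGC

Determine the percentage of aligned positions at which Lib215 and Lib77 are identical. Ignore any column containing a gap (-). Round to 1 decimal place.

Excluding the 1 gap column leaves 18 comparable sites.
The sequences differ at positions 1 (A/C), 2 (A/C), 4 (A/C).
15 of the 18 comparable sites match, so the percent identity is 15/18 × 100 = 83.3%.

83.3%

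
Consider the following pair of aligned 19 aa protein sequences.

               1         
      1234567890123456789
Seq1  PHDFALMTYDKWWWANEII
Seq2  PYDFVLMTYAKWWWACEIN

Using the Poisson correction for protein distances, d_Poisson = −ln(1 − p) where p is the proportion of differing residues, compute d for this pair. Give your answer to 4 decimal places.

0.3054

Mismatches occur at site 2 (H↔Y), site 5 (A↔V), site 10 (D↔A), site 16 (N↔C), site 19 (I↔N).
p = 5/19 = 0.263158.
d = −ln(1 − 0.263158) = −ln(0.736842) = 0.3054.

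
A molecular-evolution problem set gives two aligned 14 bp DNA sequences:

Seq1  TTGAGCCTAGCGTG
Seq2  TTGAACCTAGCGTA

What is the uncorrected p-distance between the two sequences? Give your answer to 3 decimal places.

0.143

The sequences differ at positions 5 (G/A), 14 (G/A).
There are 2 differences over 14 sites, so p = 2/14 = 0.143.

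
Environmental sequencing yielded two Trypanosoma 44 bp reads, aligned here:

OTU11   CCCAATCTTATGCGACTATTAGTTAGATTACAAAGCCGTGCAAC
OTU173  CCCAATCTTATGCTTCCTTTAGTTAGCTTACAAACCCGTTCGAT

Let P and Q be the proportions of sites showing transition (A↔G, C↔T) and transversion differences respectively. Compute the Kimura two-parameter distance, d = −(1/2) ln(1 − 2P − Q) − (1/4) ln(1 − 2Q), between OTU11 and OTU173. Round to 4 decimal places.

Mismatches occur at site 14 (G/T, transversion), site 15 (A/T, transversion), site 17 (T/C, transition), site 18 (A/T, transversion), site 27 (A/C, transversion), site 35 (G/C, transversion), site 40 (G/T, transversion), site 42 (A/G, transition), site 44 (C/T, transition).
Of the 9 differences, 3 transitions and 6 transversions over 44 sites: P = 3/44 = 0.068182, Q = 6/44 = 0.136364.
d = −0.5·ln(0.727272) − 0.25·ln(0.727272) = −0.5·(-0.318455) − 0.25·(-0.318455) = 0.2388.

0.2388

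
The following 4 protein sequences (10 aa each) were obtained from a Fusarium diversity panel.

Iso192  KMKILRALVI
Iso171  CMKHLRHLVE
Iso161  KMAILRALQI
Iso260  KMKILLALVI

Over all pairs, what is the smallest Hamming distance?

1

Pairwise Hamming distances:
  Iso192 vs Iso171: 4
  Iso192 vs Iso161: 2
  Iso192 vs Iso260: 1
  Iso171 vs Iso161: 6
  Iso171 vs Iso260: 5
  Iso161 vs Iso260: 3
The smallest is 1, between Iso192 and Iso260.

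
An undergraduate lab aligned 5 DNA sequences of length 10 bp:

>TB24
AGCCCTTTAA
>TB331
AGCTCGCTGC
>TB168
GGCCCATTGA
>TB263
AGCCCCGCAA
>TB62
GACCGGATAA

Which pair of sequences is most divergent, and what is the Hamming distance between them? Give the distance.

7

Pairwise Hamming distances:
  TB24 vs TB331: 5
  TB24 vs TB168: 3
  TB24 vs TB263: 3
  TB24 vs TB62: 5
  TB331 vs TB168: 5
  TB331 vs TB263: 6
  TB331 vs TB62: 7
  TB168 vs TB263: 5
  TB168 vs TB62: 5
  TB263 vs TB62: 6
The largest is 7, between TB331 and TB62.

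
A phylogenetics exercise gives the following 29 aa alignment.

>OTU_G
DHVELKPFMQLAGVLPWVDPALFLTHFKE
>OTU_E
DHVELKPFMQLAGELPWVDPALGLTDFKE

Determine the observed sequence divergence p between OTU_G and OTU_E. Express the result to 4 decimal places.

Differing sites — 14:V/E; 23:F/G; 26:H/D.
There are 3 differences over 29 sites, so p = 3/29 = 0.1034.

0.1034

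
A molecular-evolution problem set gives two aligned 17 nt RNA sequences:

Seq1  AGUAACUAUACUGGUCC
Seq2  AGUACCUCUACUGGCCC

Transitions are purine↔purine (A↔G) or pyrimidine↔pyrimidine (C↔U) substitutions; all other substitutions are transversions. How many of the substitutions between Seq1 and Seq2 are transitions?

Differing sites — 5:A/C (Tv); 8:A/C (Tv); 15:U/C (Ti).
Of the 3 differences, 1 transition and 2 transversions, so the answer is 1.

1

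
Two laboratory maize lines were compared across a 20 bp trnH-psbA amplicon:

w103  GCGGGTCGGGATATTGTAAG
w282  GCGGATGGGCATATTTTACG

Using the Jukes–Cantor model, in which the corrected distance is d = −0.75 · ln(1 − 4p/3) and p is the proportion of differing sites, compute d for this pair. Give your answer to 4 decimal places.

The sequences differ at positions 5 (G/A), 7 (C/G), 10 (G/C), 16 (G/T), 19 (A/C).
p = 5/20 = 0.250000.
d = −0.75 · ln(1 − (4/3)·0.250000) = −0.75 · ln(0.666667) = −0.75 · (-0.405465) = 0.3041.

0.3041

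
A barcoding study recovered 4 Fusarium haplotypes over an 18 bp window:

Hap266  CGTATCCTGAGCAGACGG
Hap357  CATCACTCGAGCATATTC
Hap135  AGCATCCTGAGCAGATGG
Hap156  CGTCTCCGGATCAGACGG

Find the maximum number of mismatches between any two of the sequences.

10

Pairwise Hamming distances:
  Hap266 vs Hap357: 9
  Hap266 vs Hap135: 3
  Hap266 vs Hap156: 3
  Hap357 vs Hap135: 10
  Hap357 vs Hap156: 9
  Hap135 vs Hap156: 6
The largest is 10, between Hap357 and Hap135.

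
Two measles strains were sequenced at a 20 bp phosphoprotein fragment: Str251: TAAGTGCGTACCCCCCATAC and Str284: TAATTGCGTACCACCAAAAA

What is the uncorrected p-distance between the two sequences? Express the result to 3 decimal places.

Differing sites — 4:G/T; 13:C/A; 16:C/A; 18:T/A; 20:C/A.
There are 5 differences over 20 sites, so p = 5/20 = 0.250.

0.250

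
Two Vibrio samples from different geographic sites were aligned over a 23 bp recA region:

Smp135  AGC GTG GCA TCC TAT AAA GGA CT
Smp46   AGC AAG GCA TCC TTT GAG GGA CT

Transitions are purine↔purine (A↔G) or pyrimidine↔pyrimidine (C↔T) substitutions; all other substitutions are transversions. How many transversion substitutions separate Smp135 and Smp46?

Mismatches occur at site 4 (G↔A, transition), site 5 (T↔A, transversion), site 14 (A↔T, transversion), site 16 (A↔G, transition), site 18 (A↔G, transition).
Of the 5 differences, 3 transitions and 2 transversions, so the answer is 2.

2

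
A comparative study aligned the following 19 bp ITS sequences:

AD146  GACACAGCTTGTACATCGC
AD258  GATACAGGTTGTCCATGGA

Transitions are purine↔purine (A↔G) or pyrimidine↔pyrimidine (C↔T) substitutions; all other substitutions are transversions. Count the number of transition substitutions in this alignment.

Mismatches occur at site 3 (C/T, transition), site 8 (C/G, transversion), site 13 (A/C, transversion), site 17 (C/G, transversion), site 19 (C/A, transversion).
Of the 5 differences, 1 transition and 4 transversions, so the answer is 1.

1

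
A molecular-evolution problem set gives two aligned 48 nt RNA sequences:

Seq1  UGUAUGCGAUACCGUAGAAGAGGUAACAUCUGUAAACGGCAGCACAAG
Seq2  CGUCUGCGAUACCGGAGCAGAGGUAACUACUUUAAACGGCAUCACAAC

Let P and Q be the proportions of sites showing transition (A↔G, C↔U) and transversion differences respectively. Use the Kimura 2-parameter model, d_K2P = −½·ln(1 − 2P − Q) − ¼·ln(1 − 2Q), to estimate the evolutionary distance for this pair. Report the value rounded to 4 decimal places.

0.2182

Differing sites — 1:U/C (Ti); 4:A/C (Tv); 15:U/G (Tv); 18:A/C (Tv); 28:A/U (Tv); 29:U/A (Tv); 32:G/U (Tv); 42:G/U (Tv); 48:G/C (Tv).
Of the 9 differences, 1 transition and 8 transversions over 48 sites: P = 1/48 = 0.020833, Q = 8/48 = 0.166667.
d = −0.5·ln(0.791667) − 0.25·ln(0.666666) = −0.5·(-0.233614) − 0.25·(-0.405466) = 0.2182.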